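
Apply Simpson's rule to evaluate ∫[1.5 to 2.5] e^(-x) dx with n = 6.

f(x) = e^(-x)
a = 1.5, b = 2.5, n = 6
h = (b - a)/n = 0.166667

Simpson's rule: (h/3)[f(x₀) + 4f(x₁) + 2f(x₂) + ... + f(xₙ)]

x_0 = 1.5000, f(x_0) = 0.223130, coefficient = 1
x_1 = 1.6667, f(x_1) = 0.188876, coefficient = 4
x_2 = 1.8333, f(x_2) = 0.159880, coefficient = 2
x_3 = 2.0000, f(x_3) = 0.135335, coefficient = 4
x_4 = 2.1667, f(x_4) = 0.114559, coefficient = 2
x_5 = 2.3333, f(x_5) = 0.096972, coefficient = 4
x_6 = 2.5000, f(x_6) = 0.082085, coefficient = 1

I ≈ (0.166667/3) × 2.538824 = 0.141046
Exact value: 0.141045
Error: 0.000001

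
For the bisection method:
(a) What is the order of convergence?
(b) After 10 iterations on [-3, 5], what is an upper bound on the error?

(a) Bisection has linear (order 1) convergence; the error is halved each step.

(b) Error bound = (b-a)/2^n = (5 - (-3))/2^{10}
    = 8/2^{10}

(a) 1 (linear); (b) error ≤ 7.81e-03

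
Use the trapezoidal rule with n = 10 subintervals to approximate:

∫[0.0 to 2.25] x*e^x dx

f(x) = x*e^x
a = 0.0, b = 2.25, n = 10
h = (b - a)/n = 0.225000

Trapezoidal rule: (h/2)[f(x₀) + 2f(x₁) + 2f(x₂) + ... + f(xₙ)]

x_0 = 0.0000, f(x_0) = 0.000000, coefficient = 1
x_1 = 0.2250, f(x_1) = 0.281773, coefficient = 2
x_2 = 0.4500, f(x_2) = 0.705740, coefficient = 2
x_3 = 0.6750, f(x_3) = 1.325722, coefficient = 2
x_4 = 0.9000, f(x_4) = 2.213643, coefficient = 2
x_5 = 1.1250, f(x_5) = 3.465244, coefficient = 2
x_6 = 1.3500, f(x_6) = 5.207524, coefficient = 2
x_7 = 1.5750, f(x_7) = 7.608418, coefficient = 2
x_8 = 1.8000, f(x_8) = 10.889365, coefficient = 2
x_9 = 2.0250, f(x_9) = 15.341625, coefficient = 2
x_10 = 2.2500, f(x_10) = 21.347406, coefficient = 1

I ≈ (0.225000/2) × 115.425515 = 12.985370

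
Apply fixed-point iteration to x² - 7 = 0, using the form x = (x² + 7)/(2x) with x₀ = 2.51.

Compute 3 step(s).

Equation: x² - 7 = 0
Fixed-point form: x = (x² + 7)/(2x)
x₀ = 2.51

x_1 = g(2.510000) = 2.649422
x_2 = g(2.649422) = 2.645754
x_3 = g(2.645754) = 2.645751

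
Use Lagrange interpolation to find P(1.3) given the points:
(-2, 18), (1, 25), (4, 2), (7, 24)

Lagrange interpolation formula:
P(x) = Σ yᵢ × Lᵢ(x)
where Lᵢ(x) = Π_{j≠i} (x - xⱼ)/(xᵢ - xⱼ)

L_0(1.3) = (1.3 - 1)/(-2 - 1) × (1.3 - 4)/(-2 - 4) × (1.3 - 7)/(-2 - 7) = -0.028500
L_1(1.3) = (1.3 - (-2))/(1 - (-2)) × (1.3 - 4)/(1 - 4) × (1.3 - 7)/(1 - 7) = 0.940500
L_2(1.3) = (1.3 - (-2))/(4 - (-2)) × (1.3 - 1)/(4 - 1) × (1.3 - 7)/(4 - 7) = 0.104500
L_3(1.3) = (1.3 - (-2))/(7 - (-2)) × (1.3 - 1)/(7 - 1) × (1.3 - 4)/(7 - 4) = -0.016500

P(1.3) = 18×L_0(1.3) + 25×L_1(1.3) + 2×L_2(1.3) + 24×L_3(1.3)
P(1.3) = 22.812500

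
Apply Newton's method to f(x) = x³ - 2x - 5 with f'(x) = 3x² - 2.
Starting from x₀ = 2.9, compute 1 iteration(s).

f(x) = x³ - 2x - 5
f'(x) = 3x² - 2
x₀ = 2.9

Newton-Raphson formula: x_{n+1} = x_n - f(x_n)/f'(x_n)

Iteration 1:
  f(2.900000) = 13.589000
  f'(2.900000) = 23.230000
  x_1 = 2.900000 - 13.589000/23.230000 = 2.315024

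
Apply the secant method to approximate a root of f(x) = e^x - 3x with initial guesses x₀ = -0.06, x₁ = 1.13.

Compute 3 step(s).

f(x) = e^x - 3x
x₀ = -0.06, x₁ = 1.13

Secant formula: x_{n+1} = x_n - f(x_n)(x_n - x_{n-1})/(f(x_n) - f(x_{n-1}))

Iteration 1:
  f(-0.060000) = 1.121765
  f(1.130000) = -0.294343
  x_2 = 1.130000 - (-0.294343)×(1.130000 - (-0.060000))/(-0.294343 - 1.121765)
       = 0.882654
Iteration 2:
  f(1.130000) = -0.294343
  f(0.882654) = -0.230655
  x_3 = 0.882654 - (-0.230655)×(0.882654 - 1.130000)/(-0.230655 - (-0.294343))
       = -0.013141
Iteration 3:
  f(0.882654) = -0.230655
  f(-0.013141) = 1.026369
  x_4 = -0.013141 - 1.026369×(-0.013141 - 0.882654)/(1.026369 - (-0.230655))
       = 0.718282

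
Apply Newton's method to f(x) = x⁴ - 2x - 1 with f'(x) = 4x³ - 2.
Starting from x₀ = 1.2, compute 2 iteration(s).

f(x) = x⁴ - 2x - 1
f'(x) = 4x³ - 2
x₀ = 1.2

Newton-Raphson formula: x_{n+1} = x_n - f(x_n)/f'(x_n)

Iteration 1:
  f(1.200000) = -1.326400
  f'(1.200000) = 4.912000
  x_1 = 1.200000 - (-1.326400)/4.912000 = 1.470033
Iteration 2:
  f(1.470033) = 0.729838
  f'(1.470033) = 10.706937
  x_2 = 1.470033 - 0.729838/10.706937 = 1.401868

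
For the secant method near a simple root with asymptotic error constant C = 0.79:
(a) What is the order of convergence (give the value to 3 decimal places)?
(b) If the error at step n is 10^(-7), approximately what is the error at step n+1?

(a) Secant method has superlinear convergence with order φ = (1+√5)/2 ≈ 1.618.
    This means |e_{n+1}| ≈ C|e_n|^1.618.

(b) With |e_n| = 10^(-7) and C = 0.79:
    |e_{n+1}| ≈ 0.79 × (10^(-7))^1.618 = 0.79 × 10^(-11.33)

(a) ≈ 1.618 (golden ratio); (b) |e_{n+1}| ≈ 3.727e-12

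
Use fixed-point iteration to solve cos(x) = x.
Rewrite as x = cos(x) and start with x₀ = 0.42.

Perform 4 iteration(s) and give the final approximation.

Equation: cos(x) = x
Fixed-point form: x = cos(x)
x₀ = 0.42

x_1 = g(0.420000) = 0.913089
x_2 = g(0.913089) = 0.611304
x_3 = g(0.611304) = 0.818900
x_4 = g(0.818900) = 0.683025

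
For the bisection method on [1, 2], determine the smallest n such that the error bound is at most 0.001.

We need (b-a)/2^n ≤ 0.001
(2 - 1)/2^n ≤ 0.001
1/2^n ≤ 0.001
2^n ≥ 1000
n ≥ log₂(1000) = 9.97
n ≥ 10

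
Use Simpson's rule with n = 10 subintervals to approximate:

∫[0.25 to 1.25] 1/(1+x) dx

f(x) = 1/(1+x)
a = 0.25, b = 1.25, n = 10
h = (b - a)/n = 0.100000

Simpson's rule: (h/3)[f(x₀) + 4f(x₁) + 2f(x₂) + ... + f(xₙ)]

x_0 = 0.2500, f(x_0) = 0.800000, coefficient = 1
x_1 = 0.3500, f(x_1) = 0.740741, coefficient = 4
x_2 = 0.4500, f(x_2) = 0.689655, coefficient = 2
x_3 = 0.5500, f(x_3) = 0.645161, coefficient = 4
x_4 = 0.6500, f(x_4) = 0.606061, coefficient = 2
x_5 = 0.7500, f(x_5) = 0.571429, coefficient = 4
x_6 = 0.8500, f(x_6) = 0.540541, coefficient = 2
x_7 = 0.9500, f(x_7) = 0.512821, coefficient = 4
x_8 = 1.0500, f(x_8) = 0.487805, coefficient = 2
x_9 = 1.1500, f(x_9) = 0.465116, coefficient = 4
x_10 = 1.2500, f(x_10) = 0.444444, coefficient = 1

I ≈ (0.100000/3) × 17.633636 = 0.587788
Exact value: 0.587787
Error: 0.000001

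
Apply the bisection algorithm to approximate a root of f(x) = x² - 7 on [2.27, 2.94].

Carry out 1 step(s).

f(x) = x² - 7
Initial interval: [2.27, 2.94]

Iteration 1:
  c_1 = (2.270000 + 2.940000)/2 = 2.605000
  f(c_1) = f(2.605000) = -0.213975
  f(a) × f(c) ≥ 0, new interval: [2.605000, 2.940000]

After 1 iteration(s), the approximation is c_1 = 2.605000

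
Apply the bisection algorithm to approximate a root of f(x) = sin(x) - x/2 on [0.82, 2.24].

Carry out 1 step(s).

f(x) = sin(x) - x/2
Initial interval: [0.82, 2.24]

Iteration 1:
  c_1 = (0.820000 + 2.240000)/2 = 1.530000
  f(c_1) = f(1.530000) = 0.234168
  f(a) × f(c) ≥ 0, new interval: [1.530000, 2.240000]

After 1 iteration(s), the approximation is c_1 = 1.530000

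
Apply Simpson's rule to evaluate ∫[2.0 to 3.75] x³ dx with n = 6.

f(x) = x³
a = 2.0, b = 3.75, n = 6
h = (b - a)/n = 0.291667

Simpson's rule: (h/3)[f(x₀) + 4f(x₁) + 2f(x₂) + ... + f(xₙ)]

x_0 = 2.0000, f(x_0) = 8.000000, coefficient = 1
x_1 = 2.2917, f(x_1) = 12.035229, coefficient = 4
x_2 = 2.5833, f(x_2) = 17.240162, coefficient = 2
x_3 = 2.8750, f(x_3) = 23.763672, coefficient = 4
x_4 = 3.1667, f(x_4) = 31.754630, coefficient = 2
x_5 = 3.4583, f(x_5) = 41.361907, coefficient = 4
x_6 = 3.7500, f(x_6) = 52.734375, coefficient = 1

I ≈ (0.291667/3) × 467.367188 = 45.438477
Exact value: 45.438477
Error: 0.000000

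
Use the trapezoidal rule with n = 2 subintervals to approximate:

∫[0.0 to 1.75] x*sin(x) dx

f(x) = x*sin(x)
a = 0.0, b = 1.75, n = 2
h = (b - a)/n = 0.875000

Trapezoidal rule: (h/2)[f(x₀) + 2f(x₁) + 2f(x₂) + ... + f(xₙ)]

x_0 = 0.0000, f(x_0) = 0.000000, coefficient = 1
x_1 = 0.8750, f(x_1) = 0.671601, coefficient = 2
x_2 = 1.7500, f(x_2) = 1.721975, coefficient = 1

I ≈ (0.875000/2) × 3.065177 = 1.341015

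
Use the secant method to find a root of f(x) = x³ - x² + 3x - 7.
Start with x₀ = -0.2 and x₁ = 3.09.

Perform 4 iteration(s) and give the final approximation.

f(x) = x³ - x² + 3x - 7
x₀ = -0.2, x₁ = 3.09

Secant formula: x_{n+1} = x_n - f(x_n)(x_n - x_{n-1})/(f(x_n) - f(x_{n-1}))

Iteration 1:
  f(-0.200000) = -7.648000
  f(3.090000) = 22.225529
  x_2 = 3.090000 - 22.225529×(3.090000 - (-0.200000))/(22.225529 - (-7.648000))
       = 0.642281
Iteration 2:
  f(3.090000) = 22.225529
  f(0.642281) = -5.220724
  x_3 = 0.642281 - (-5.220724)×(0.642281 - 3.090000)/(-5.220724 - 22.225529)
       = 1.107877
Iteration 3:
  f(0.642281) = -5.220724
  f(1.107877) = -3.543960
  x_4 = 1.107877 - (-3.543960)×(1.107877 - 0.642281)/(-3.543960 - (-5.220724))
       = 2.091948
Iteration 4:
  f(1.107877) = -3.543960
  f(2.091948) = 4.054474
  x_5 = 2.091948 - 4.054474×(2.091948 - 1.107877)/(4.054474 - (-3.543960))
       = 1.566854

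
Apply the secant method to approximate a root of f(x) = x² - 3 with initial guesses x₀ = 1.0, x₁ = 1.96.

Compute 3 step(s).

f(x) = x² - 3
x₀ = 1.0, x₁ = 1.96

Secant formula: x_{n+1} = x_n - f(x_n)(x_n - x_{n-1})/(f(x_n) - f(x_{n-1}))

Iteration 1:
  f(1.000000) = -2.000000
  f(1.960000) = 0.841600
  x_2 = 1.960000 - 0.841600×(1.960000 - 1.000000)/(0.841600 - (-2.000000))
       = 1.675676
Iteration 2:
  f(1.960000) = 0.841600
  f(1.675676) = -0.192111
  x_3 = 1.675676 - (-0.192111)×(1.675676 - 1.960000)/(-0.192111 - 0.841600)
       = 1.728516
Iteration 3:
  f(1.675676) = -0.192111
  f(1.728516) = -0.012232
  x_4 = 1.728516 - (-0.012232)×(1.728516 - 1.675676)/(-0.012232 - (-0.192111))
       = 1.732109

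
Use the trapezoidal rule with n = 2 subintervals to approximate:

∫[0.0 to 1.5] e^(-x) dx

f(x) = e^(-x)
a = 0.0, b = 1.5, n = 2
h = (b - a)/n = 0.750000

Trapezoidal rule: (h/2)[f(x₀) + 2f(x₁) + 2f(x₂) + ... + f(xₙ)]

x_0 = 0.0000, f(x_0) = 1.000000, coefficient = 1
x_1 = 0.7500, f(x_1) = 0.472367, coefficient = 2
x_2 = 1.5000, f(x_2) = 0.223130, coefficient = 1

I ≈ (0.750000/2) × 2.167863 = 0.812949
Exact value: 0.776870
Error: 0.036079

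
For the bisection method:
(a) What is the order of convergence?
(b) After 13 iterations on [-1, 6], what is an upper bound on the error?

(a) Bisection has linear (order 1) convergence; the error is halved each step.

(b) Error bound = (b-a)/2^n = (6 - (-1))/2^{13}
    = 7/2^{13}

(a) 1 (linear); (b) error ≤ 8.54e-04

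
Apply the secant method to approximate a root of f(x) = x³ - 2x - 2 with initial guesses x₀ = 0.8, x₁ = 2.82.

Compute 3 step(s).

f(x) = x³ - 2x - 2
x₀ = 0.8, x₁ = 2.82

Secant formula: x_{n+1} = x_n - f(x_n)(x_n - x_{n-1})/(f(x_n) - f(x_{n-1}))

Iteration 1:
  f(0.800000) = -3.088000
  f(2.820000) = 14.785768
  x_2 = 2.820000 - 14.785768×(2.820000 - 0.800000)/(14.785768 - (-3.088000))
       = 1.148990
Iteration 2:
  f(2.820000) = 14.785768
  f(1.148990) = -2.781109
  x_3 = 1.148990 - (-2.781109)×(1.148990 - 2.820000)/(-2.781109 - 14.785768)
       = 1.413537
Iteration 3:
  f(1.148990) = -2.781109
  f(1.413537) = -2.002706
  x_4 = 1.413537 - (-2.002706)×(1.413537 - 1.148990)/(-2.002706 - (-2.781109))
       = 2.094173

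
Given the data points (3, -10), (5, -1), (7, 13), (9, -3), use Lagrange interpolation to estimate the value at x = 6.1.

Lagrange interpolation formula:
P(x) = Σ yᵢ × Lᵢ(x)
where Lᵢ(x) = Π_{j≠i} (x - xⱼ)/(xᵢ - xⱼ)

L_0(6.1) = (6.1 - 5)/(3 - 5) × (6.1 - 7)/(3 - 7) × (6.1 - 9)/(3 - 9) = -0.059813
L_1(6.1) = (6.1 - 3)/(5 - 3) × (6.1 - 7)/(5 - 7) × (6.1 - 9)/(5 - 9) = 0.505688
L_2(6.1) = (6.1 - 3)/(7 - 3) × (6.1 - 5)/(7 - 5) × (6.1 - 9)/(7 - 9) = 0.618062
L_3(6.1) = (6.1 - 3)/(9 - 3) × (6.1 - 5)/(9 - 5) × (6.1 - 7)/(9 - 7) = -0.063938

P(6.1) = (-10)×L_0(6.1) + (-1)×L_1(6.1) + 13×L_2(6.1) + (-3)×L_3(6.1)
P(6.1) = 8.319062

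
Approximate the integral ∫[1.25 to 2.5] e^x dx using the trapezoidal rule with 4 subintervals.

f(x) = e^x
a = 1.25, b = 2.5, n = 4
h = (b - a)/n = 0.312500

Trapezoidal rule: (h/2)[f(x₀) + 2f(x₁) + 2f(x₂) + ... + f(xₙ)]

x_0 = 1.2500, f(x_0) = 3.490343, coefficient = 1
x_1 = 1.5625, f(x_1) = 4.770733, coefficient = 2
x_2 = 1.8750, f(x_2) = 6.520819, coefficient = 2
x_3 = 2.1875, f(x_3) = 8.912903, coefficient = 2
x_4 = 2.5000, f(x_4) = 12.182494, coefficient = 1

I ≈ (0.312500/2) × 56.081747 = 8.762773
Exact value: 8.692151
Error: 0.070622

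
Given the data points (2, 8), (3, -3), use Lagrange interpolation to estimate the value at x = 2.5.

Lagrange interpolation formula:
P(x) = Σ yᵢ × Lᵢ(x)
where Lᵢ(x) = Π_{j≠i} (x - xⱼ)/(xᵢ - xⱼ)

L_0(2.5) = (2.5 - 3)/(2 - 3) = 0.500000
L_1(2.5) = (2.5 - 2)/(3 - 2) = 0.500000

P(2.5) = 8×L_0(2.5) + (-3)×L_1(2.5)
P(2.5) = 2.500000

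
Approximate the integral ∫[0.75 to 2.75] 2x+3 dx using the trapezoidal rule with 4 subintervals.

f(x) = 2x+3
a = 0.75, b = 2.75, n = 4
h = (b - a)/n = 0.500000

Trapezoidal rule: (h/2)[f(x₀) + 2f(x₁) + 2f(x₂) + ... + f(xₙ)]

x_0 = 0.7500, f(x_0) = 4.500000, coefficient = 1
x_1 = 1.2500, f(x_1) = 5.500000, coefficient = 2
x_2 = 1.7500, f(x_2) = 6.500000, coefficient = 2
x_3 = 2.2500, f(x_3) = 7.500000, coefficient = 2
x_4 = 2.7500, f(x_4) = 8.500000, coefficient = 1

I ≈ (0.500000/2) × 52.000000 = 13.000000
Exact value: 13.000000
Error: 0.000000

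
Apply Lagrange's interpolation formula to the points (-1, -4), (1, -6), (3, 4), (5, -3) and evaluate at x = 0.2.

Lagrange interpolation formula:
P(x) = Σ yᵢ × Lᵢ(x)
where Lᵢ(x) = Π_{j≠i} (x - xⱼ)/(xᵢ - xⱼ)

L_0(0.2) = (0.2 - 1)/(-1 - 1) × (0.2 - 3)/(-1 - 3) × (0.2 - 5)/(-1 - 5) = 0.224000
L_1(0.2) = (0.2 - (-1))/(1 - (-1)) × (0.2 - 3)/(1 - 3) × (0.2 - 5)/(1 - 5) = 1.008000
L_2(0.2) = (0.2 - (-1))/(3 - (-1)) × (0.2 - 1)/(3 - 1) × (0.2 - 5)/(3 - 5) = -0.288000
L_3(0.2) = (0.2 - (-1))/(5 - (-1)) × (0.2 - 1)/(5 - 1) × (0.2 - 3)/(5 - 3) = 0.056000

P(0.2) = (-4)×L_0(0.2) + (-6)×L_1(0.2) + 4×L_2(0.2) + (-3)×L_3(0.2)
P(0.2) = -8.264000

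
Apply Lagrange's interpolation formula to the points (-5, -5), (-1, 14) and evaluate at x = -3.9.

Lagrange interpolation formula:
P(x) = Σ yᵢ × Lᵢ(x)
where Lᵢ(x) = Π_{j≠i} (x - xⱼ)/(xᵢ - xⱼ)

L_0(-3.9) = (-3.9 - (-1))/(-5 - (-1)) = 0.725000
L_1(-3.9) = (-3.9 - (-5))/(-1 - (-5)) = 0.275000

P(-3.9) = (-5)×L_0(-3.9) + 14×L_1(-3.9)
P(-3.9) = 0.225000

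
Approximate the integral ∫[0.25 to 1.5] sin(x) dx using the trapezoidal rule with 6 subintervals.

f(x) = sin(x)
a = 0.25, b = 1.5, n = 6
h = (b - a)/n = 0.208333

Trapezoidal rule: (h/2)[f(x₀) + 2f(x₁) + 2f(x₂) + ... + f(xₙ)]

x_0 = 0.2500, f(x_0) = 0.247404, coefficient = 1
x_1 = 0.4583, f(x_1) = 0.442454, coefficient = 2
x_2 = 0.6667, f(x_2) = 0.618370, coefficient = 2
x_3 = 0.8750, f(x_3) = 0.767544, coefficient = 2
x_4 = 1.0833, f(x_4) = 0.883524, coefficient = 2
x_5 = 1.2917, f(x_5) = 0.961296, coefficient = 2
x_6 = 1.5000, f(x_6) = 0.997495, coefficient = 1

I ≈ (0.208333/2) × 8.591273 = 0.894924
Exact value: 0.898175
Error: 0.003251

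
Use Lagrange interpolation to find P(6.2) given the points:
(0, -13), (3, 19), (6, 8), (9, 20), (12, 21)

Lagrange interpolation formula:
P(x) = Σ yᵢ × Lᵢ(x)
where Lᵢ(x) = Π_{j≠i} (x - xⱼ)/(xᵢ - xⱼ)

L_0(6.2) = (6.2 - 3)/(0 - 3) × (6.2 - 6)/(0 - 6) × (6.2 - 9)/(0 - 9) × (6.2 - 12)/(0 - 12) = 0.005347
L_1(6.2) = (6.2 - 0)/(3 - 0) × (6.2 - 6)/(3 - 6) × (6.2 - 9)/(3 - 9) × (6.2 - 12)/(3 - 12) = -0.041435
L_2(6.2) = (6.2 - 0)/(6 - 0) × (6.2 - 3)/(6 - 3) × (6.2 - 9)/(6 - 9) × (6.2 - 12)/(6 - 12) = 0.994449
L_3(6.2) = (6.2 - 0)/(9 - 0) × (6.2 - 3)/(9 - 3) × (6.2 - 6)/(9 - 6) × (6.2 - 12)/(9 - 12) = 0.047355
L_4(6.2) = (6.2 - 0)/(12 - 0) × (6.2 - 3)/(12 - 3) × (6.2 - 6)/(12 - 6) × (6.2 - 9)/(12 - 9) = -0.005715

P(6.2) = (-13)×L_0(6.2) + 19×L_1(6.2) + 8×L_2(6.2) + 20×L_3(6.2) + 21×L_4(6.2)
P(6.2) = 7.925893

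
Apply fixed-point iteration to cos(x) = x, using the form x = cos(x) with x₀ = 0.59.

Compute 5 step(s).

Equation: cos(x) = x
Fixed-point form: x = cos(x)
x₀ = 0.59

x_1 = g(0.590000) = 0.830941
x_2 = g(0.830941) = 0.674181
x_3 = g(0.674181) = 0.781218
x_4 = g(0.781218) = 0.710056
x_5 = g(0.710056) = 0.758325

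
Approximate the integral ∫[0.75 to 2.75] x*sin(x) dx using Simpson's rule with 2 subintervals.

f(x) = x*sin(x)
a = 0.75, b = 2.75, n = 2
h = (b - a)/n = 1.000000

Simpson's rule: (h/3)[f(x₀) + 4f(x₁) + 2f(x₂) + ... + f(xₙ)]

x_0 = 0.7500, f(x_0) = 0.511229, coefficient = 1
x_1 = 1.7500, f(x_1) = 1.721975, coefficient = 4
x_2 = 2.7500, f(x_2) = 1.049568, coefficient = 1

I ≈ (1.000000/3) × 8.448698 = 2.816233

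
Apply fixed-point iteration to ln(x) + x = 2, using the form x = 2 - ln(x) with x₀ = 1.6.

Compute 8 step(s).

Equation: ln(x) + x = 2
Fixed-point form: x = 2 - ln(x)
x₀ = 1.6

x_1 = g(1.600000) = 1.529996
x_2 = g(1.529996) = 1.574735
x_3 = g(1.574735) = 1.545913
x_4 = g(1.545913) = 1.564385
x_5 = g(1.564385) = 1.552507
x_6 = g(1.552507) = 1.560129
x_7 = g(1.560129) = 1.555232
x_8 = g(1.555232) = 1.558376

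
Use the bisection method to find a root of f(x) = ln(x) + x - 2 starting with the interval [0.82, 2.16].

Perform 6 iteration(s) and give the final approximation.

f(x) = ln(x) + x - 2
Initial interval: [0.82, 2.16]

Iteration 1:
  c_1 = (0.820000 + 2.160000)/2 = 1.490000
  f(c_1) = f(1.490000) = -0.111224
  f(a) × f(c) ≥ 0, new interval: [1.490000, 2.160000]
Iteration 2:
  c_2 = (1.490000 + 2.160000)/2 = 1.825000
  f(c_2) = f(1.825000) = 0.426580
  f(a) × f(c) < 0, new interval: [1.490000, 1.825000]
Iteration 3:
  c_3 = (1.490000 + 1.825000)/2 = 1.657500
  f(c_3) = f(1.657500) = 0.162810
  f(a) × f(c) < 0, new interval: [1.490000, 1.657500]
Iteration 4:
  c_4 = (1.490000 + 1.657500)/2 = 1.573750
  f(c_4) = f(1.573750) = 0.027211
  f(a) × f(c) < 0, new interval: [1.490000, 1.573750]
Iteration 5:
  c_5 = (1.490000 + 1.573750)/2 = 1.531875
  f(c_5) = f(1.531875) = -0.041633
  f(a) × f(c) ≥ 0, new interval: [1.531875, 1.573750]
Iteration 6:
  c_6 = (1.531875 + 1.573750)/2 = 1.552812
  f(c_6) = f(1.552812) = -0.007120
  f(a) × f(c) ≥ 0, new interval: [1.552812, 1.573750]

After 6 iteration(s), the approximation is c_6 = 1.552812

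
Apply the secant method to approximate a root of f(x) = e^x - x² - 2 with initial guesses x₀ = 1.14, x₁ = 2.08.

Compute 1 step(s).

f(x) = e^x - x² - 2
x₀ = 1.14, x₁ = 2.08

Secant formula: x_{n+1} = x_n - f(x_n)(x_n - x_{n-1})/(f(x_n) - f(x_{n-1}))

Iteration 1:
  f(1.140000) = -0.172832
  f(2.080000) = 1.678069
  x_2 = 2.080000 - 1.678069×(2.080000 - 1.140000)/(1.678069 - (-0.172832))
       = 1.227774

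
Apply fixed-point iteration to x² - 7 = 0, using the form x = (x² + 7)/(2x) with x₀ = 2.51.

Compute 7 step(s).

Equation: x² - 7 = 0
Fixed-point form: x = (x² + 7)/(2x)
x₀ = 2.51

x_1 = g(2.510000) = 2.649422
x_2 = g(2.649422) = 2.645754
x_3 = g(2.645754) = 2.645751
x_4 = g(2.645751) = 2.645751
x_5 = g(2.645751) = 2.645751
x_6 = g(2.645751) = 2.645751
x_7 = g(2.645751) = 2.645751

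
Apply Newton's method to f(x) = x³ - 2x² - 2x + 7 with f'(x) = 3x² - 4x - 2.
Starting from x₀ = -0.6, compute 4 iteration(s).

f(x) = x³ - 2x² - 2x + 7
f'(x) = 3x² - 4x - 2
x₀ = -0.6

Newton-Raphson formula: x_{n+1} = x_n - f(x_n)/f'(x_n)

Iteration 1:
  f(-0.600000) = 7.264000
  f'(-0.600000) = 1.480000
  x_1 = -0.600000 - 7.264000/1.480000 = -5.508108
Iteration 2:
  f(-5.508108) = -209.774190
  f'(-5.508108) = 111.050197
  x_2 = -5.508108 - (-209.774190)/111.050197 = -3.619105
Iteration 3:
  f(-3.619105) = -59.360373
  f'(-3.619105) = 51.770178
  x_3 = -3.619105 - (-59.360373)/51.770178 = -2.472492
Iteration 4:
  f(-2.472492) = -15.396316
  f'(-2.472492) = 26.229609
  x_4 = -2.472492 - (-15.396316)/26.229609 = -1.885509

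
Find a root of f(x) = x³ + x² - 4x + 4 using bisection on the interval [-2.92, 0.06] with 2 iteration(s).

f(x) = x³ + x² - 4x + 4
Initial interval: [-2.92, 0.06]

Iteration 1:
  c_1 = (-2.920000 + 0.060000)/2 = -1.430000
  f(c_1) = f(-1.430000) = 8.840693
  f(a) × f(c) < 0, new interval: [-2.920000, -1.430000]
Iteration 2:
  c_2 = (-2.920000 + (-1.430000))/2 = -2.175000
  f(c_2) = f(-2.175000) = 7.141516
  f(a) × f(c) < 0, new interval: [-2.920000, -2.175000]

After 2 iteration(s), the approximation is c_2 = -2.175000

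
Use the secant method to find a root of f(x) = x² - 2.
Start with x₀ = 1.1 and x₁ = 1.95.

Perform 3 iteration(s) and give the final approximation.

f(x) = x² - 2
x₀ = 1.1, x₁ = 1.95

Secant formula: x_{n+1} = x_n - f(x_n)(x_n - x_{n-1})/(f(x_n) - f(x_{n-1}))

Iteration 1:
  f(1.100000) = -0.790000
  f(1.950000) = 1.802500
  x_2 = 1.950000 - 1.802500×(1.950000 - 1.100000)/(1.802500 - (-0.790000))
       = 1.359016
Iteration 2:
  f(1.950000) = 1.802500
  f(1.359016) = -0.153074
  x_3 = 1.359016 - (-0.153074)×(1.359016 - 1.950000)/(-0.153074 - 1.802500)
       = 1.405276
Iteration 3:
  f(1.359016) = -0.153074
  f(1.405276) = -0.025199
  x_4 = 1.405276 - (-0.025199)×(1.405276 - 1.359016)/(-0.025199 - (-0.153074))
       = 1.414392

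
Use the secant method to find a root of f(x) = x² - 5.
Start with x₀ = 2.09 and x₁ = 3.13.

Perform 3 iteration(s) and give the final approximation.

f(x) = x² - 5
x₀ = 2.09, x₁ = 3.13

Secant formula: x_{n+1} = x_n - f(x_n)(x_n - x_{n-1})/(f(x_n) - f(x_{n-1}))

Iteration 1:
  f(2.090000) = -0.631900
  f(3.130000) = 4.796900
  x_2 = 3.130000 - 4.796900×(3.130000 - 2.090000)/(4.796900 - (-0.631900))
       = 2.211054
Iteration 2:
  f(3.130000) = 4.796900
  f(2.211054) = -0.111242
  x_3 = 2.211054 - (-0.111242)×(2.211054 - 3.130000)/(-0.111242 - 4.796900)
       = 2.231881
Iteration 3:
  f(2.211054) = -0.111242
  f(2.231881) = -0.018706
  x_4 = 2.231881 - (-0.018706)×(2.231881 - 2.211054)/(-0.018706 - (-0.111242))
       = 2.236092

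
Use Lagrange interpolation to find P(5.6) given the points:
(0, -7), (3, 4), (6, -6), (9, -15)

Lagrange interpolation formula:
P(x) = Σ yᵢ × Lᵢ(x)
where Lᵢ(x) = Π_{j≠i} (x - xⱼ)/(xᵢ - xⱼ)

L_0(5.6) = (5.6 - 3)/(0 - 3) × (5.6 - 6)/(0 - 6) × (5.6 - 9)/(0 - 9) = -0.021827
L_1(5.6) = (5.6 - 0)/(3 - 0) × (5.6 - 6)/(3 - 6) × (5.6 - 9)/(3 - 9) = 0.141037
L_2(5.6) = (5.6 - 0)/(6 - 0) × (5.6 - 3)/(6 - 3) × (5.6 - 9)/(6 - 9) = 0.916741
L_3(5.6) = (5.6 - 0)/(9 - 0) × (5.6 - 3)/(9 - 3) × (5.6 - 6)/(9 - 6) = -0.035951

P(5.6) = (-7)×L_0(5.6) + 4×L_1(5.6) + (-6)×L_2(5.6) + (-15)×L_3(5.6)
P(5.6) = -4.244247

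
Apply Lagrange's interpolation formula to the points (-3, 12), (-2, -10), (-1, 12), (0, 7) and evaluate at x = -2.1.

Lagrange interpolation formula:
P(x) = Σ yᵢ × Lᵢ(x)
where Lᵢ(x) = Π_{j≠i} (x - xⱼ)/(xᵢ - xⱼ)

L_0(-2.1) = (-2.1 - (-2))/(-3 - (-2)) × (-2.1 - (-1))/(-3 - (-1)) × (-2.1 - 0)/(-3 - 0) = 0.038500
L_1(-2.1) = (-2.1 - (-3))/(-2 - (-3)) × (-2.1 - (-1))/(-2 - (-1)) × (-2.1 - 0)/(-2 - 0) = 1.039500
L_2(-2.1) = (-2.1 - (-3))/(-1 - (-3)) × (-2.1 - (-2))/(-1 - (-2)) × (-2.1 - 0)/(-1 - 0) = -0.094500
L_3(-2.1) = (-2.1 - (-3))/(0 - (-3)) × (-2.1 - (-2))/(0 - (-2)) × (-2.1 - (-1))/(0 - (-1)) = 0.016500

P(-2.1) = 12×L_0(-2.1) + (-10)×L_1(-2.1) + 12×L_2(-2.1) + 7×L_3(-2.1)
P(-2.1) = -10.951500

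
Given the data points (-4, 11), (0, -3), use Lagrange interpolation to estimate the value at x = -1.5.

Lagrange interpolation formula:
P(x) = Σ yᵢ × Lᵢ(x)
where Lᵢ(x) = Π_{j≠i} (x - xⱼ)/(xᵢ - xⱼ)

L_0(-1.5) = (-1.5 - 0)/(-4 - 0) = 0.375000
L_1(-1.5) = (-1.5 - (-4))/(0 - (-4)) = 0.625000

P(-1.5) = 11×L_0(-1.5) + (-3)×L_1(-1.5)
P(-1.5) = 2.250000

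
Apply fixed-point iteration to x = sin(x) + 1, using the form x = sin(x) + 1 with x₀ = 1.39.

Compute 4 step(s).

Equation: x = sin(x) + 1
Fixed-point form: x = sin(x) + 1
x₀ = 1.39

x_1 = g(1.390000) = 1.983701
x_2 = g(1.983701) = 1.915959
x_3 = g(1.915959) = 1.941020
x_4 = g(1.941020) = 1.932246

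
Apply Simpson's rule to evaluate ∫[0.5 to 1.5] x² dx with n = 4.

f(x) = x²
a = 0.5, b = 1.5, n = 4
h = (b - a)/n = 0.250000

Simpson's rule: (h/3)[f(x₀) + 4f(x₁) + 2f(x₂) + ... + f(xₙ)]

x_0 = 0.5000, f(x_0) = 0.250000, coefficient = 1
x_1 = 0.7500, f(x_1) = 0.562500, coefficient = 4
x_2 = 1.0000, f(x_2) = 1.000000, coefficient = 2
x_3 = 1.2500, f(x_3) = 1.562500, coefficient = 4
x_4 = 1.5000, f(x_4) = 2.250000, coefficient = 1

I ≈ (0.250000/3) × 13.000000 = 1.083333
Exact value: 1.083333
Error: 0.000000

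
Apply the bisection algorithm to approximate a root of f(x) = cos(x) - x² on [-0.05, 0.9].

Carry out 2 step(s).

f(x) = cos(x) - x²
Initial interval: [-0.05, 0.9]

Iteration 1:
  c_1 = (-0.050000 + 0.900000)/2 = 0.425000
  f(c_1) = f(0.425000) = 0.730414
  f(a) × f(c) ≥ 0, new interval: [0.425000, 0.900000]
Iteration 2:
  c_2 = (0.425000 + 0.900000)/2 = 0.662500
  f(c_2) = f(0.662500) = 0.349551
  f(a) × f(c) ≥ 0, new interval: [0.662500, 0.900000]

After 2 iteration(s), the approximation is c_2 = 0.662500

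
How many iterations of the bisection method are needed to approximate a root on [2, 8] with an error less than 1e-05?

We need (b-a)/2^n ≤ 1e-05
(8 - 2)/2^n ≤ 1e-05
6/2^n ≤ 1e-05
2^n ≥ 600000
n ≥ log₂(600000) = 19.19
n ≥ 20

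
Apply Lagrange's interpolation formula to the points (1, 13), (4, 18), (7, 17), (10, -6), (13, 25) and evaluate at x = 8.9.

Lagrange interpolation formula:
P(x) = Σ yᵢ × Lᵢ(x)
where Lᵢ(x) = Π_{j≠i} (x - xⱼ)/(xᵢ - xⱼ)

L_0(8.9) = (8.9 - 4)/(1 - 4) × (8.9 - 7)/(1 - 7) × (8.9 - 10)/(1 - 10) × (8.9 - 13)/(1 - 13) = 0.021599
L_1(8.9) = (8.9 - 1)/(4 - 1) × (8.9 - 7)/(4 - 7) × (8.9 - 10)/(4 - 10) × (8.9 - 13)/(4 - 13) = -0.139290
L_2(8.9) = (8.9 - 1)/(7 - 1) × (8.9 - 4)/(7 - 4) × (8.9 - 10)/(7 - 10) × (8.9 - 13)/(7 - 13) = 0.538834
L_3(8.9) = (8.9 - 1)/(10 - 1) × (8.9 - 4)/(10 - 4) × (8.9 - 7)/(10 - 7) × (8.9 - 13)/(10 - 13) = 0.620475
L_4(8.9) = (8.9 - 1)/(13 - 1) × (8.9 - 4)/(13 - 4) × (8.9 - 7)/(13 - 7) × (8.9 - 10)/(13 - 10) = -0.041617

P(8.9) = 13×L_0(8.9) + 18×L_1(8.9) + 17×L_2(8.9) + (-6)×L_3(8.9) + 25×L_4(8.9)
P(8.9) = 2.170449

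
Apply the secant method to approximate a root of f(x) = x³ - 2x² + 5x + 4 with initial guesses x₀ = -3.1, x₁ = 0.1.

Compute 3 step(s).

f(x) = x³ - 2x² + 5x + 4
x₀ = -3.1, x₁ = 0.1

Secant formula: x_{n+1} = x_n - f(x_n)(x_n - x_{n-1})/(f(x_n) - f(x_{n-1}))

Iteration 1:
  f(-3.100000) = -60.511000
  f(0.100000) = 4.481000
  x_2 = 0.100000 - 4.481000×(0.100000 - (-3.100000))/(4.481000 - (-60.511000))
       = -0.120630
Iteration 2:
  f(0.100000) = 4.481000
  f(-0.120630) = 3.365990
  x_3 = -0.120630 - 3.365990×(-0.120630 - 0.100000)/(3.365990 - 4.481000)
       = -0.786668
Iteration 3:
  f(-0.120630) = 3.365990
  f(-0.786668) = -1.657865
  x_4 = -0.786668 - (-1.657865)×(-0.786668 - (-0.120630))/(-1.657865 - 3.365990)
       = -0.566877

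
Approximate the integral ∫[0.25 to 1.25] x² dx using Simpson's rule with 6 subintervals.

f(x) = x²
a = 0.25, b = 1.25, n = 6
h = (b - a)/n = 0.166667

Simpson's rule: (h/3)[f(x₀) + 4f(x₁) + 2f(x₂) + ... + f(xₙ)]

x_0 = 0.2500, f(x_0) = 0.062500, coefficient = 1
x_1 = 0.4167, f(x_1) = 0.173611, coefficient = 4
x_2 = 0.5833, f(x_2) = 0.340278, coefficient = 2
x_3 = 0.7500, f(x_3) = 0.562500, coefficient = 4
x_4 = 0.9167, f(x_4) = 0.840278, coefficient = 2
x_5 = 1.0833, f(x_5) = 1.173611, coefficient = 4
x_6 = 1.2500, f(x_6) = 1.562500, coefficient = 1

I ≈ (0.166667/3) × 11.625000 = 0.645833
Exact value: 0.645833
Error: 0.000000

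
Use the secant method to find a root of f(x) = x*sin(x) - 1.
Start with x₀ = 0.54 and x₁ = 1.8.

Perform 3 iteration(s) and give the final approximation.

f(x) = x*sin(x) - 1
x₀ = 0.54, x₁ = 1.8

Secant formula: x_{n+1} = x_n - f(x_n)(x_n - x_{n-1})/(f(x_n) - f(x_{n-1}))

Iteration 1:
  f(0.540000) = -0.722367
  f(1.800000) = 0.752926
  x_2 = 1.800000 - 0.752926×(1.800000 - 0.540000)/(0.752926 - (-0.722367))
       = 1.156950
Iteration 2:
  f(1.800000) = 0.752926
  f(1.156950) = 0.059282
  x_3 = 1.156950 - 0.059282×(1.156950 - 1.800000)/(0.059282 - 0.752926)
       = 1.101993
Iteration 3:
  f(1.156950) = 0.059282
  f(1.101993) = -0.016902
  x_4 = 1.101993 - (-0.016902)×(1.101993 - 1.156950)/(-0.016902 - 0.059282)
       = 1.114185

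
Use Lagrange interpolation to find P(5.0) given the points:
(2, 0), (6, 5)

Lagrange interpolation formula:
P(x) = Σ yᵢ × Lᵢ(x)
where Lᵢ(x) = Π_{j≠i} (x - xⱼ)/(xᵢ - xⱼ)

L_0(5.0) = (5.0 - 6)/(2 - 6) = 0.250000
L_1(5.0) = (5.0 - 2)/(6 - 2) = 0.750000

P(5.0) = 0×L_0(5.0) + 5×L_1(5.0)
P(5.0) = 3.750000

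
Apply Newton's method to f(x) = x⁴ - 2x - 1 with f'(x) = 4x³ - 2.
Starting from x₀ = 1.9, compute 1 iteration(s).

f(x) = x⁴ - 2x - 1
f'(x) = 4x³ - 2
x₀ = 1.9

Newton-Raphson formula: x_{n+1} = x_n - f(x_n)/f'(x_n)

Iteration 1:
  f(1.900000) = 8.232100
  f'(1.900000) = 25.436000
  x_1 = 1.900000 - 8.232100/25.436000 = 1.576360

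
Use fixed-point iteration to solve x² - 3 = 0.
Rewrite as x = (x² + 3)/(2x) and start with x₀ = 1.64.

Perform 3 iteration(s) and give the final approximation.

Equation: x² - 3 = 0
Fixed-point form: x = (x² + 3)/(2x)
x₀ = 1.64

x_1 = g(1.640000) = 1.734634
x_2 = g(1.734634) = 1.732053
x_3 = g(1.732053) = 1.732051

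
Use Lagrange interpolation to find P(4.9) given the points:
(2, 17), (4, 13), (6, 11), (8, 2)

Lagrange interpolation formula:
P(x) = Σ yᵢ × Lᵢ(x)
where Lᵢ(x) = Π_{j≠i} (x - xⱼ)/(xᵢ - xⱼ)

L_0(4.9) = (4.9 - 4)/(2 - 4) × (4.9 - 6)/(2 - 6) × (4.9 - 8)/(2 - 8) = -0.063937
L_1(4.9) = (4.9 - 2)/(4 - 2) × (4.9 - 6)/(4 - 6) × (4.9 - 8)/(4 - 8) = 0.618062
L_2(4.9) = (4.9 - 2)/(6 - 2) × (4.9 - 4)/(6 - 4) × (4.9 - 8)/(6 - 8) = 0.505688
L_3(4.9) = (4.9 - 2)/(8 - 2) × (4.9 - 4)/(8 - 4) × (4.9 - 6)/(8 - 6) = -0.059813

P(4.9) = 17×L_0(4.9) + 13×L_1(4.9) + 11×L_2(4.9) + 2×L_3(4.9)
P(4.9) = 12.390813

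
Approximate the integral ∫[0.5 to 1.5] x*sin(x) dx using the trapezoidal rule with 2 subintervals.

f(x) = x*sin(x)
a = 0.5, b = 1.5, n = 2
h = (b - a)/n = 0.500000

Trapezoidal rule: (h/2)[f(x₀) + 2f(x₁) + 2f(x₂) + ... + f(xₙ)]

x_0 = 0.5000, f(x_0) = 0.239713, coefficient = 1
x_1 = 1.0000, f(x_1) = 0.841471, coefficient = 2
x_2 = 1.5000, f(x_2) = 1.496242, coefficient = 1

I ≈ (0.500000/2) × 3.418897 = 0.854724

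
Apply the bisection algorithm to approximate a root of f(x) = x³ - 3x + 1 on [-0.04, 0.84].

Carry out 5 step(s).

f(x) = x³ - 3x + 1
Initial interval: [-0.04, 0.84]

Iteration 1:
  c_1 = (-0.040000 + 0.840000)/2 = 0.400000
  f(c_1) = f(0.400000) = -0.136000
  f(a) × f(c) < 0, new interval: [-0.040000, 0.400000]
Iteration 2:
  c_2 = (-0.040000 + 0.400000)/2 = 0.180000
  f(c_2) = f(0.180000) = 0.465832
  f(a) × f(c) ≥ 0, new interval: [0.180000, 0.400000]
Iteration 3:
  c_3 = (0.180000 + 0.400000)/2 = 0.290000
  f(c_3) = f(0.290000) = 0.154389
  f(a) × f(c) ≥ 0, new interval: [0.290000, 0.400000]
Iteration 4:
  c_4 = (0.290000 + 0.400000)/2 = 0.345000
  f(c_4) = f(0.345000) = 0.006064
  f(a) × f(c) ≥ 0, new interval: [0.345000, 0.400000]
Iteration 5:
  c_5 = (0.345000 + 0.400000)/2 = 0.372500
  f(c_5) = f(0.372500) = -0.065813
  f(a) × f(c) < 0, new interval: [0.345000, 0.372500]

After 5 iteration(s), the approximation is c_5 = 0.372500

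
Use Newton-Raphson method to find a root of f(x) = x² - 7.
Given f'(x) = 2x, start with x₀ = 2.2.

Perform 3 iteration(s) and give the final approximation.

f(x) = x² - 7
f'(x) = 2x
x₀ = 2.2

Newton-Raphson formula: x_{n+1} = x_n - f(x_n)/f'(x_n)

Iteration 1:
  f(2.200000) = -2.160000
  f'(2.200000) = 4.400000
  x_1 = 2.200000 - (-2.160000)/4.400000 = 2.690909
Iteration 2:
  f(2.690909) = 0.240992
  f'(2.690909) = 5.381818
  x_2 = 2.690909 - 0.240992/5.381818 = 2.646130
Iteration 3:
  f(2.646130) = 0.002005
  f'(2.646130) = 5.292260
  x_3 = 2.646130 - 0.002005/5.292260 = 2.645751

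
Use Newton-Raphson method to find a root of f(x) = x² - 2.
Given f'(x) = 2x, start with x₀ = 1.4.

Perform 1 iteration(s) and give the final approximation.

f(x) = x² - 2
f'(x) = 2x
x₀ = 1.4

Newton-Raphson formula: x_{n+1} = x_n - f(x_n)/f'(x_n)

Iteration 1:
  f(1.400000) = -0.040000
  f'(1.400000) = 2.800000
  x_1 = 1.400000 - (-0.040000)/2.800000 = 1.414286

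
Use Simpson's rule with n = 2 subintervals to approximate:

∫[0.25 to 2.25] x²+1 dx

f(x) = x²+1
a = 0.25, b = 2.25, n = 2
h = (b - a)/n = 1.000000

Simpson's rule: (h/3)[f(x₀) + 4f(x₁) + 2f(x₂) + ... + f(xₙ)]

x_0 = 0.2500, f(x_0) = 1.062500, coefficient = 1
x_1 = 1.2500, f(x_1) = 2.562500, coefficient = 4
x_2 = 2.2500, f(x_2) = 6.062500, coefficient = 1

I ≈ (1.000000/3) × 17.375000 = 5.791667
Exact value: 5.791667
Error: 0.000000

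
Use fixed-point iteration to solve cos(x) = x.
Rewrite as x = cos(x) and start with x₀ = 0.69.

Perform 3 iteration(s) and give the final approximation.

Equation: cos(x) = x
Fixed-point form: x = cos(x)
x₀ = 0.69

x_1 = g(0.690000) = 0.771246
x_2 = g(0.771246) = 0.717043
x_3 = g(0.717043) = 0.753752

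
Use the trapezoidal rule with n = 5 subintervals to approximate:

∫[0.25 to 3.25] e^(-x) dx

f(x) = e^(-x)
a = 0.25, b = 3.25, n = 5
h = (b - a)/n = 0.600000

Trapezoidal rule: (h/2)[f(x₀) + 2f(x₁) + 2f(x₂) + ... + f(xₙ)]

x_0 = 0.2500, f(x_0) = 0.778801, coefficient = 1
x_1 = 0.8500, f(x_1) = 0.427415, coefficient = 2
x_2 = 1.4500, f(x_2) = 0.234570, coefficient = 2
x_3 = 2.0500, f(x_3) = 0.128735, coefficient = 2
x_4 = 2.6500, f(x_4) = 0.070651, coefficient = 2
x_5 = 3.2500, f(x_5) = 0.038774, coefficient = 1

I ≈ (0.600000/2) × 2.540318 = 0.762095
Exact value: 0.740027
Error: 0.022069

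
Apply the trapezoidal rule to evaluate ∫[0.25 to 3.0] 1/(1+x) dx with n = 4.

f(x) = 1/(1+x)
a = 0.25, b = 3.0, n = 4
h = (b - a)/n = 0.687500

Trapezoidal rule: (h/2)[f(x₀) + 2f(x₁) + 2f(x₂) + ... + f(xₙ)]

x_0 = 0.2500, f(x_0) = 0.800000, coefficient = 1
x_1 = 0.9375, f(x_1) = 0.516129, coefficient = 2
x_2 = 1.6250, f(x_2) = 0.380952, coefficient = 2
x_3 = 2.3125, f(x_3) = 0.301887, coefficient = 2
x_4 = 3.0000, f(x_4) = 0.250000, coefficient = 1

I ≈ (0.687500/2) × 3.447936 = 1.185228
Exact value: 1.163151
Error: 0.022077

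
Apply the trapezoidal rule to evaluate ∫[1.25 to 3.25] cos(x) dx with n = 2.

f(x) = cos(x)
a = 1.25, b = 3.25, n = 2
h = (b - a)/n = 1.000000

Trapezoidal rule: (h/2)[f(x₀) + 2f(x₁) + 2f(x₂) + ... + f(xₙ)]

x_0 = 1.2500, f(x_0) = 0.315322, coefficient = 1
x_1 = 2.2500, f(x_1) = -0.628174, coefficient = 2
x_2 = 3.2500, f(x_2) = -0.994130, coefficient = 1

I ≈ (1.000000/2) × -1.935155 = -0.967577
Exact value: -1.057180
Error: 0.089602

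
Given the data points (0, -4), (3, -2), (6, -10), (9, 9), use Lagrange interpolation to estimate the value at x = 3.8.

Lagrange interpolation formula:
P(x) = Σ yᵢ × Lᵢ(x)
where Lᵢ(x) = Π_{j≠i} (x - xⱼ)/(xᵢ - xⱼ)

L_0(3.8) = (3.8 - 3)/(0 - 3) × (3.8 - 6)/(0 - 6) × (3.8 - 9)/(0 - 9) = -0.056494
L_1(3.8) = (3.8 - 0)/(3 - 0) × (3.8 - 6)/(3 - 6) × (3.8 - 9)/(3 - 9) = 0.805037
L_2(3.8) = (3.8 - 0)/(6 - 0) × (3.8 - 3)/(6 - 3) × (3.8 - 9)/(6 - 9) = 0.292741
L_3(3.8) = (3.8 - 0)/(9 - 0) × (3.8 - 3)/(9 - 3) × (3.8 - 6)/(9 - 6) = -0.041284

P(3.8) = (-4)×L_0(3.8) + (-2)×L_1(3.8) + (-10)×L_2(3.8) + 9×L_3(3.8)
P(3.8) = -4.683062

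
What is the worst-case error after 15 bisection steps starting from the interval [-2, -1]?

Bisection error bound: |error| ≤ (b-a)/2^n
|error| ≤ (-1 - (-2))/2^15 = 1/2^15
|error| ≤ 0.0000305176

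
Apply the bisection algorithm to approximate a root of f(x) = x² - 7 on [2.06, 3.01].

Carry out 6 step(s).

f(x) = x² - 7
Initial interval: [2.06, 3.01]

Iteration 1:
  c_1 = (2.060000 + 3.010000)/2 = 2.535000
  f(c_1) = f(2.535000) = -0.573775
  f(a) × f(c) ≥ 0, new interval: [2.535000, 3.010000]
Iteration 2:
  c_2 = (2.535000 + 3.010000)/2 = 2.772500
  f(c_2) = f(2.772500) = 0.686756
  f(a) × f(c) < 0, new interval: [2.535000, 2.772500]
Iteration 3:
  c_3 = (2.535000 + 2.772500)/2 = 2.653750
  f(c_3) = f(2.653750) = 0.042389
  f(a) × f(c) < 0, new interval: [2.535000, 2.653750]
Iteration 4:
  c_4 = (2.535000 + 2.653750)/2 = 2.594375
  f(c_4) = f(2.594375) = -0.269218
  f(a) × f(c) ≥ 0, new interval: [2.594375, 2.653750]
Iteration 5:
  c_5 = (2.594375 + 2.653750)/2 = 2.624062
  f(c_5) = f(2.624062) = -0.114296
  f(a) × f(c) ≥ 0, new interval: [2.624062, 2.653750]
Iteration 6:
  c_6 = (2.624062 + 2.653750)/2 = 2.638906
  f(c_6) = f(2.638906) = -0.036174
  f(a) × f(c) ≥ 0, new interval: [2.638906, 2.653750]

After 6 iteration(s), the approximation is c_6 = 2.638906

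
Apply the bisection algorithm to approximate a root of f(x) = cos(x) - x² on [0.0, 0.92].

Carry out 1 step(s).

f(x) = cos(x) - x²
Initial interval: [0.0, 0.92]

Iteration 1:
  c_1 = (0.000000 + 0.920000)/2 = 0.460000
  f(c_1) = f(0.460000) = 0.684452
  f(a) × f(c) ≥ 0, new interval: [0.460000, 0.920000]

After 1 iteration(s), the approximation is c_1 = 0.460000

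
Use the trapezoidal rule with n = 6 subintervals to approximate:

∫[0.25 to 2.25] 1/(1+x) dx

f(x) = 1/(1+x)
a = 0.25, b = 2.25, n = 6
h = (b - a)/n = 0.333333

Trapezoidal rule: (h/2)[f(x₀) + 2f(x₁) + 2f(x₂) + ... + f(xₙ)]

x_0 = 0.2500, f(x_0) = 0.800000, coefficient = 1
x_1 = 0.5833, f(x_1) = 0.631579, coefficient = 2
x_2 = 0.9167, f(x_2) = 0.521739, coefficient = 2
x_3 = 1.2500, f(x_3) = 0.444444, coefficient = 2
x_4 = 1.5833, f(x_4) = 0.387097, coefficient = 2
x_5 = 1.9167, f(x_5) = 0.342857, coefficient = 2
x_6 = 2.2500, f(x_6) = 0.307692, coefficient = 1

I ≈ (0.333333/2) × 5.763125 = 0.960521
Exact value: 0.955511
Error: 0.005009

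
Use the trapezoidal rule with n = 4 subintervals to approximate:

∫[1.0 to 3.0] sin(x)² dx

f(x) = sin(x)²
a = 1.0, b = 3.0, n = 4
h = (b - a)/n = 0.500000

Trapezoidal rule: (h/2)[f(x₀) + 2f(x₁) + 2f(x₂) + ... + f(xₙ)]

x_0 = 1.0000, f(x_0) = 0.708073, coefficient = 1
x_1 = 1.5000, f(x_1) = 0.994996, coefficient = 2
x_2 = 2.0000, f(x_2) = 0.826822, coefficient = 2
x_3 = 2.5000, f(x_3) = 0.358169, coefficient = 2
x_4 = 3.0000, f(x_4) = 0.019915, coefficient = 1

I ≈ (0.500000/2) × 5.087962 = 1.271991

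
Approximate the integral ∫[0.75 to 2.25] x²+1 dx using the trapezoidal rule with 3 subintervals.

f(x) = x²+1
a = 0.75, b = 2.25, n = 3
h = (b - a)/n = 0.500000

Trapezoidal rule: (h/2)[f(x₀) + 2f(x₁) + 2f(x₂) + ... + f(xₙ)]

x_0 = 0.7500, f(x_0) = 1.562500, coefficient = 1
x_1 = 1.2500, f(x_1) = 2.562500, coefficient = 2
x_2 = 1.7500, f(x_2) = 4.062500, coefficient = 2
x_3 = 2.2500, f(x_3) = 6.062500, coefficient = 1

I ≈ (0.500000/2) × 20.875000 = 5.218750
Exact value: 5.156250
Error: 0.062500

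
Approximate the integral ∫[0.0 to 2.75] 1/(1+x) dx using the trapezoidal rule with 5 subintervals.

f(x) = 1/(1+x)
a = 0.0, b = 2.75, n = 5
h = (b - a)/n = 0.550000

Trapezoidal rule: (h/2)[f(x₀) + 2f(x₁) + 2f(x₂) + ... + f(xₙ)]

x_0 = 0.0000, f(x_0) = 1.000000, coefficient = 1
x_1 = 0.5500, f(x_1) = 0.645161, coefficient = 2
x_2 = 1.1000, f(x_2) = 0.476190, coefficient = 2
x_3 = 1.6500, f(x_3) = 0.377358, coefficient = 2
x_4 = 2.2000, f(x_4) = 0.312500, coefficient = 2
x_5 = 2.7500, f(x_5) = 0.266667, coefficient = 1

I ≈ (0.550000/2) × 4.889087 = 1.344499
Exact value: 1.321756
Error: 0.022743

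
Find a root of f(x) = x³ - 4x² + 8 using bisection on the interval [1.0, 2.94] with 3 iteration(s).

f(x) = x³ - 4x² + 8
Initial interval: [1.0, 2.94]

Iteration 1:
  c_1 = (1.000000 + 2.940000)/2 = 1.970000
  f(c_1) = f(1.970000) = 0.121773
  f(a) × f(c) ≥ 0, new interval: [1.970000, 2.940000]
Iteration 2:
  c_2 = (1.970000 + 2.940000)/2 = 2.455000
  f(c_2) = f(2.455000) = -1.311754
  f(a) × f(c) < 0, new interval: [1.970000, 2.455000]
Iteration 3:
  c_3 = (1.970000 + 2.455000)/2 = 2.212500
  f(c_3) = f(2.212500) = -0.750092
  f(a) × f(c) < 0, new interval: [1.970000, 2.212500]

After 3 iteration(s), the approximation is c_3 = 2.212500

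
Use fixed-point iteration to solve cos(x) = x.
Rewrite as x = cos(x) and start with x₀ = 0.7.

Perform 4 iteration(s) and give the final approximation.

Equation: cos(x) = x
Fixed-point form: x = cos(x)
x₀ = 0.7

x_1 = g(0.700000) = 0.764842
x_2 = g(0.764842) = 0.721492
x_3 = g(0.721492) = 0.750821
x_4 = g(0.750821) = 0.731129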